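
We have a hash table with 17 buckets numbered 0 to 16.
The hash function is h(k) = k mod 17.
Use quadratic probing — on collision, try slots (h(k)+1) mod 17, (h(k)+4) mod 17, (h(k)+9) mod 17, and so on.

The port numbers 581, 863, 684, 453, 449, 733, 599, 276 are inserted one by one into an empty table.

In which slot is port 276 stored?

Insert 581: h=3, slot 3 empty → index 3.
Insert 863: h=13, slot 13 empty → index 13.
Insert 684: h=4, slot 4 empty → index 4.
Insert 453: h=11, slot 11 empty → index 11.
Insert 449: h=7, slot 7 empty → index 7.
Insert 733: h=2, slot 2 empty → index 2.
Insert 599: h=4, slot 4 occupied → index 5.
Insert 276: h=4, slots 4,5 occupied → index 8.
Table: [—, —, 733, 581, 684, 599, —, 449, 276, —, —, 453, —, 863, —, —, —]

8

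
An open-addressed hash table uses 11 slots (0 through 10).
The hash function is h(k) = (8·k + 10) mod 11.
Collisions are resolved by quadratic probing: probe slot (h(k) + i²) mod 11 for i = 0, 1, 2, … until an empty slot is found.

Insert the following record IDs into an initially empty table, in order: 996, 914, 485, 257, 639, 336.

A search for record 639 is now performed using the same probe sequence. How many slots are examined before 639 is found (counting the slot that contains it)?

3

Insert 996: h=3, slot 3 empty -> index 3.
Insert 914: h=7, slot 7 empty -> index 7.
Insert 485: h=7, slot 7 occupied -> index 8.
Insert 257: h=9, slot 9 empty -> index 9.
Insert 639: h=7, slots 7,8 occupied -> index 0.
Insert 336: h=3, slot 3 occupied -> index 4.
Table: [639, —, —, 996, 336, —, —, 914, 485, 257, —]
Lookup 639: h=7, probe 7,8,0 → found at 0.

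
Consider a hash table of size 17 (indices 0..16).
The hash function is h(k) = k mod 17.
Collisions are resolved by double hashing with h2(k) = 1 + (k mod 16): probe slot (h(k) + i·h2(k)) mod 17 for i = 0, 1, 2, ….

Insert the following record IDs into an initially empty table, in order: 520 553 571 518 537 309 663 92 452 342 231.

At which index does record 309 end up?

15

520: h=10 -> slot 10
553: h=9 -> slot 9
571: h=10, h2=12, probe 10,5 -> slot 5
518: h=8 -> slot 8
537: h=10, h2=10, probe 10,3 -> slot 3
309: h=3, h2=6, probe 3,9,15 -> slot 15
663: h=0 -> slot 0
92: h=7 -> slot 7
452: h=10, h2=5, probe 10,15,3,8,13 -> slot 13
342: h=2 -> slot 2
231: h=10, h2=8, probe 10,1 -> slot 1
Table: [663, 231, 342, 537, -, 571, -, 92, 518, 553, 520, -, -, 452, -, 309, -]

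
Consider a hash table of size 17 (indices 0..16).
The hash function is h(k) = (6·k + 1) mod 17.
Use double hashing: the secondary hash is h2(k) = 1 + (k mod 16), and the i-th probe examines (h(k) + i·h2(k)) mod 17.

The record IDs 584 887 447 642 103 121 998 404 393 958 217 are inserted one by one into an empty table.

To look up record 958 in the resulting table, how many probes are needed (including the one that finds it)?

584: h=3 => slot 3
887: h=2 => slot 2
447: h=14 => slot 14
642: h=11 => slot 11
103: h=7 => slot 7
121: h=13 => slot 13
998: h=5 => slot 5
404: h=11, h2=5, probe 11,16 => slot 16
393: h=13, h2=10, probe 13,6 => slot 6
958: h=3, h2=15, probe 3,1 => slot 1
217: h=11, h2=10, probe 11,4 => slot 4
Table: [_, 958, 887, 584, 217, 998, 393, 103, _, _, _, 642, _, 121, 447, _, 404]
Lookup 958: h=3, h2=15, probe 3,1 → found at 1.

2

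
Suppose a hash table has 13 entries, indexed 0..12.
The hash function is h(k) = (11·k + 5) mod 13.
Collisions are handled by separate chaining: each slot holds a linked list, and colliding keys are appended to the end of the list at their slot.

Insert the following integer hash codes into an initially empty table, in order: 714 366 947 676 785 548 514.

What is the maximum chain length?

2

Insert 714: h=7, bucket 7 empty -> new chain.
Insert 366: h=1, bucket 1 empty -> new chain.
Insert 947: h=9, bucket 9 empty -> new chain.
Insert 676: h=5, bucket 5 empty -> new chain.
Insert 785: h=8, bucket 8 empty -> new chain.
Insert 548: h=1, bucket 1 nonempty -> append to chain.
Insert 514: h=4, bucket 4 empty -> new chain.
Final buckets:
0: -
1: 366 -> 548
2: -
3: -
4: 514
5: 676
6: -
7: 714
8: 785
9: 947
10: -
11: -
12: -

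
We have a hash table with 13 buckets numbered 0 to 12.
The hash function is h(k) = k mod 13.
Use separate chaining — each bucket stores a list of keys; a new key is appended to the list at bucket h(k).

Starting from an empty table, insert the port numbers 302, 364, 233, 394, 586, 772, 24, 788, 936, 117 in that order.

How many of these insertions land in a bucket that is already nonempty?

302 -> bucket 3
364 -> bucket 0
233 -> bucket 12
394 -> bucket 4
586 -> bucket 1
772 -> bucket 5
24 -> bucket 11
788 -> bucket 8
936 -> bucket 0 (collision)
117 -> bucket 0 (collision)
Final buckets:
0: 364 -> 936 -> 117
1: 586
2: _
3: 302
4: 394
5: 772
6: _
7: _
8: 788
9: _
10: _
11: 24
12: 233

2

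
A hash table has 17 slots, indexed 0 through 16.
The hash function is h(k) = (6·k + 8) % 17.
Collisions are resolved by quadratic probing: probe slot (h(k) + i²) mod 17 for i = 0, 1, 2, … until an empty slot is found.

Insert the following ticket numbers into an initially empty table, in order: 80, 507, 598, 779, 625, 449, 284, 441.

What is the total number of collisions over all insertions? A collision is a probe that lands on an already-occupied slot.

2

Insert 80: h=12, slot 12 empty => index 12.
Insert 507: h=7, slot 7 empty => index 7.
Insert 598: h=9, slot 9 empty => index 9.
Insert 779: h=7, slot 7 occupied => index 8.
Insert 625: h=1, slot 1 empty => index 1.
Insert 449: h=16, slot 16 empty => index 16.
Insert 284: h=12, slot 12 occupied => index 13.
Insert 441: h=2, slot 2 empty => index 2.
Table: [-, 625, 441, -, -, -, -, 507, 779, 598, -, -, 80, 284, -, -, 449]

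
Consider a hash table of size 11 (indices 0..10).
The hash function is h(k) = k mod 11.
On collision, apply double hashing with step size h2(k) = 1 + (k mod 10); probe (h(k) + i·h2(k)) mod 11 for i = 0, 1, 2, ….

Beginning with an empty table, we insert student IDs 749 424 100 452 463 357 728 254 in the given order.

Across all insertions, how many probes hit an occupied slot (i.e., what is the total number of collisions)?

12

749: h=1 -> slot 1
424: h=6 -> slot 6
100: h=1, h2=1, probe 1,2 -> slot 2
452: h=1, h2=3, probe 1,4 -> slot 4
463: h=1, h2=4, probe 1,5 -> slot 5
357: h=5, h2=8, probe 5,2,10 -> slot 10
728: h=2, h2=9, probe 2,0 -> slot 0
254: h=1, h2=5, probe 1,6,0,5,10,4,9 -> slot 9
Table: [728, 749, 100, _, 452, 463, 424, _, _, 254, 357]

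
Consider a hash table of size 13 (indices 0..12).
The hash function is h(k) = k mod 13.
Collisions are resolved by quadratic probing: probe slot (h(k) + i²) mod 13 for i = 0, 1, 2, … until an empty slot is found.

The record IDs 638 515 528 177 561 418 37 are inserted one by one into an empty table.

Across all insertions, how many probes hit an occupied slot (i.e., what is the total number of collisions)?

638: h=1 -> slot 1
515: h=8 -> slot 8
528: h=8, probe 8,9 -> slot 9
177: h=8, probe 8,9,12 -> slot 12
561: h=2 -> slot 2
418: h=2, probe 2,3 -> slot 3
37: h=11 -> slot 11
Table: [-, 638, 561, 418, -, -, -, -, 515, 528, -, 37, 177]

4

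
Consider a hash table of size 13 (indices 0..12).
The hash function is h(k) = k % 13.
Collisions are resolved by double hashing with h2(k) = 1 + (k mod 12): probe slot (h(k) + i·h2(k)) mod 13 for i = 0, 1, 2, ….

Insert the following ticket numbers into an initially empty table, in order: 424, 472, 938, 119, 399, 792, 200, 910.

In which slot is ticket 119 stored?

424 hashes to 8; slot 8 is free => place at 8.
472 hashes to 4; slot 4 is free => place at 4.
938 hashes to 2; slot 2 is free => place at 2.
119 hashes to 2, h2=12; 2 taken => place at 1.
399 hashes to 9; slot 9 is free => place at 9.
792 hashes to 12; slot 12 is free => place at 12.
200 hashes to 5; slot 5 is free => place at 5.
910 hashes to 0; slot 0 is free => place at 0.
Table: [910, 119, 938, —, 472, 200, —, —, 424, 399, —, —, 792]

1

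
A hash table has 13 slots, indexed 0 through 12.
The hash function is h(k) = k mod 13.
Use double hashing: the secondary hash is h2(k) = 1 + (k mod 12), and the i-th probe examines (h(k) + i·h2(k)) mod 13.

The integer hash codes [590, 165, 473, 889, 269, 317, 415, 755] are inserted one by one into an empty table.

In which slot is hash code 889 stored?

Insert 590: h=5, slot 5 empty → index 5.
Insert 165: h=9, slot 9 empty → index 9.
Insert 473: h=5, h2=6, slot 5 occupied → index 11.
Insert 889: h=5, h2=2, slot 5 occupied → index 7.
Insert 269: h=9, h2=6, slot 9 occupied → index 2.
Insert 317: h=5, h2=6, slots 5,11 occupied → index 4.
Insert 415: h=12, slot 12 empty → index 12.
Insert 755: h=1, slot 1 empty → index 1.
Table: [_, 755, 269, _, 317, 590, _, 889, _, 165, _, 473, 415]

7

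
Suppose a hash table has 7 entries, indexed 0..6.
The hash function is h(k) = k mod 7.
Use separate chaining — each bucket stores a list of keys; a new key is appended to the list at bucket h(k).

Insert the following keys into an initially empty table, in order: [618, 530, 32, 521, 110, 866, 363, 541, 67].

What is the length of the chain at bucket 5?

618 → bucket 2
530 → bucket 5
32 → bucket 4
521 → bucket 3
110 → bucket 5 (collision)
866 → bucket 5 (collision)
363 → bucket 6
541 → bucket 2 (collision)
67 → bucket 4 (collision)
Final buckets:
0: .
1: .
2: 618 -> 541
3: 521
4: 32 -> 67
5: 530 -> 110 -> 866
6: 363

3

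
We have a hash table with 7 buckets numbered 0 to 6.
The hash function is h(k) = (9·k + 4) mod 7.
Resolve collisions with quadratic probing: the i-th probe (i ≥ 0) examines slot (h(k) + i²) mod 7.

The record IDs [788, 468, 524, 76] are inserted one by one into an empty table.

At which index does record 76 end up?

788 hashes to 5; slot 5 is free → place at 5.
468 hashes to 2; slot 2 is free → place at 2.
524 hashes to 2; 2 taken → place at 3.
76 hashes to 2; 2,3 taken → place at 6.
Table: [., ., 468, 524, ., 788, 76]

6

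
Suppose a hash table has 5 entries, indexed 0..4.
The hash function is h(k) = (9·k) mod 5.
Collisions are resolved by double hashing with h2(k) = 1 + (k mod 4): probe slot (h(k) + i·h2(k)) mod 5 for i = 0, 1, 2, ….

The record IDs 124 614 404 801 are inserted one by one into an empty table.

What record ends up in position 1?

124

124 hashes to 1; slot 1 is free => place at 1.
614 hashes to 1, h2=3; 1 taken => place at 4.
404 hashes to 1, h2=1; 1 taken => place at 2.
801 hashes to 4, h2=2; 4,1 taken => place at 3.
Table: [-, 124, 404, 801, 614]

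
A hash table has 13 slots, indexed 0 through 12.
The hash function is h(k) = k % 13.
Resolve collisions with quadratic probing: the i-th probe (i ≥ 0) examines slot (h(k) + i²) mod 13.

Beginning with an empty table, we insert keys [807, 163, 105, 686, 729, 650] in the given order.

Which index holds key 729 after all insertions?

Insert 807: h=1, slot 1 empty → index 1.
Insert 163: h=7, slot 7 empty → index 7.
Insert 105: h=1, slot 1 occupied → index 2.
Insert 686: h=10, slot 10 empty → index 10.
Insert 729: h=1, slots 1,2 occupied → index 5.
Insert 650: h=0, slot 0 empty → index 0.
Table: [650, 807, 105, ∅, ∅, 729, ∅, 163, ∅, ∅, 686, ∅, ∅]

5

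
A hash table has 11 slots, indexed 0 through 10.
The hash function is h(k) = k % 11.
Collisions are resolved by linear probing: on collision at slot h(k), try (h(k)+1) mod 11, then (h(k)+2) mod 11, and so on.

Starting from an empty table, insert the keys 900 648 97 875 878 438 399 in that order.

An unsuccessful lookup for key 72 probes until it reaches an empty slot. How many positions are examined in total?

2

900 hashes to 9; slot 9 is free → place at 9.
648 hashes to 10; slot 10 is free → place at 10.
97 hashes to 9; 9,10 taken → place at 0.
875 hashes to 6; slot 6 is free → place at 6.
878 hashes to 9; 9,10,0 taken → place at 1.
438 hashes to 9; 9,10,0,1 taken → place at 2.
399 hashes to 3; slot 3 is free → place at 3.
Table: [97, 878, 438, 399, _, _, 875, _, _, 900, 648]
Lookup 72: h=6, probe 6,7 → slot 7 empty, not found.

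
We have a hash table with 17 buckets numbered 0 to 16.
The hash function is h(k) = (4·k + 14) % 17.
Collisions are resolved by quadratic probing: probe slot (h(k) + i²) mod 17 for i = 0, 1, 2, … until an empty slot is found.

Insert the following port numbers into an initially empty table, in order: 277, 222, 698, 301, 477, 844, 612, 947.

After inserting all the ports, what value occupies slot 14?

Insert 277: h=0, slot 0 empty → index 0.
Insert 222: h=1, slot 1 empty → index 1.
Insert 698: h=1, slot 1 occupied → index 2.
Insert 301: h=11, slot 11 empty → index 11.
Insert 477: h=1, slots 1,2 occupied → index 5.
Insert 844: h=7, slot 7 empty → index 7.
Insert 612: h=14, slot 14 empty → index 14.
Insert 947: h=11, slot 11 occupied → index 12.
Table: [277, 222, 698, ., ., 477, ., 844, ., ., ., 301, 947, ., 612, ., .]

612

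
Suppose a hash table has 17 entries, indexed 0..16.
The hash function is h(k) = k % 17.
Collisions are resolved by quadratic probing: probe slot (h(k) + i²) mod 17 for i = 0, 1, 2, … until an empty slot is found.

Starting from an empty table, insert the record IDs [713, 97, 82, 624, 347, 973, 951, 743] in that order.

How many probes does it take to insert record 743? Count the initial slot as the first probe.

5

713: h=16 => slot 16
97: h=12 => slot 12
82: h=14 => slot 14
624: h=12, probe 12,13 => slot 13
347: h=7 => slot 7
973: h=4 => slot 4
951: h=16, probe 16,0 => slot 0
743: h=12, probe 12,13,16,4,11 => slot 11
Table: [951, ., ., ., 973, ., ., 347, ., ., ., 743, 97, 624, 82, ., 713]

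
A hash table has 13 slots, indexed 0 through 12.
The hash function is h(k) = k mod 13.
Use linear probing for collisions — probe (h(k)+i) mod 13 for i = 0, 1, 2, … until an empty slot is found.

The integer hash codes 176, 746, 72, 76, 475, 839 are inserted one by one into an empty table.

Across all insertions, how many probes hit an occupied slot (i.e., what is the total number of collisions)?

6

Insert 176: h=7, slot 7 empty => index 7.
Insert 746: h=5, slot 5 empty => index 5.
Insert 72: h=7, slot 7 occupied => index 8.
Insert 76: h=11, slot 11 empty => index 11.
Insert 475: h=7, slots 7,8 occupied => index 9.
Insert 839: h=7, slots 7,8,9 occupied => index 10.
Table: [_, _, _, _, _, 746, _, 176, 72, 475, 839, 76, _]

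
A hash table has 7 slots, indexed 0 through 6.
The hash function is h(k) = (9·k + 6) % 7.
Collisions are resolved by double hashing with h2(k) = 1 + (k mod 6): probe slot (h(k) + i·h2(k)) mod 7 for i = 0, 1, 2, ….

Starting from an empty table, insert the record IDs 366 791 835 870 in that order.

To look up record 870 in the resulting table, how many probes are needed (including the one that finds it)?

2

Insert 366: h=3, slot 3 empty -> index 3.
Insert 791: h=6, slot 6 empty -> index 6.
Insert 835: h=3, h2=2, slot 3 occupied -> index 5.
Insert 870: h=3, h2=1, slot 3 occupied -> index 4.
Table: [—, —, —, 366, 870, 835, 791]
Lookup 870: h=3, h2=1, probe 3,4 → found at 4.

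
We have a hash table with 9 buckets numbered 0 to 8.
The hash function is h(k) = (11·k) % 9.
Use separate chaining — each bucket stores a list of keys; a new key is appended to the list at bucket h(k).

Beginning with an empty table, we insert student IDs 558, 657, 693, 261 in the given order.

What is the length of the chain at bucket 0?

4

Insert 558: h=0, bucket 0 empty -> new chain.
Insert 657: h=0, bucket 0 nonempty -> append to chain.
Insert 693: h=0, bucket 0 nonempty -> append to chain.
Insert 261: h=0, bucket 0 nonempty -> append to chain.
Final buckets:
0: 558 -> 657 -> 693 -> 261
1: .
2: .
3: .
4: .
5: .
6: .
7: .
8: .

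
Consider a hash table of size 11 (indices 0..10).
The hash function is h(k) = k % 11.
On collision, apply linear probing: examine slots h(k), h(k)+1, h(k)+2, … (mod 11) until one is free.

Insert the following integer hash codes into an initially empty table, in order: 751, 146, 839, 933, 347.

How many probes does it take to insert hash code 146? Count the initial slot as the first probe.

751 hashes to 3; slot 3 is free → place at 3.
146 hashes to 3; 3 taken → place at 4.
839 hashes to 3; 3,4 taken → place at 5.
933 hashes to 9; slot 9 is free → place at 9.
347 hashes to 6; slot 6 is free → place at 6.
Table: [_, _, _, 751, 146, 839, 347, _, _, 933, _]

2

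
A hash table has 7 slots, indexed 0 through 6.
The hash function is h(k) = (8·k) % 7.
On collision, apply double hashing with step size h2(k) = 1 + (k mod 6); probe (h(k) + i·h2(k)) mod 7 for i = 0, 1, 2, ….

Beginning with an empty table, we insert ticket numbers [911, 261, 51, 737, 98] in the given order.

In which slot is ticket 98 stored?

Insert 911: h=1, slot 1 empty → index 1.
Insert 261: h=2, slot 2 empty → index 2.
Insert 51: h=2, h2=4, slot 2 occupied → index 6.
Insert 737: h=2, h2=6, slots 2,1 occupied → index 0.
Insert 98: h=0, h2=3, slot 0 occupied → index 3.
Table: [737, 911, 261, 98, _, _, 51]

3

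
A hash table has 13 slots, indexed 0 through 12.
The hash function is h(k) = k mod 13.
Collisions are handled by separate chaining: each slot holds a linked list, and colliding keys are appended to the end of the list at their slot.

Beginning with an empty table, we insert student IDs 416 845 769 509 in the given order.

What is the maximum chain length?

416 -> bucket 0
845 -> bucket 0 (collision)
769 -> bucket 2
509 -> bucket 2 (collision)
Final buckets:
0: 416 -> 845
1: -
2: 769 -> 509
3: -
4: -
5: -
6: -
7: -
8: -
9: -
10: -
11: -
12: -

2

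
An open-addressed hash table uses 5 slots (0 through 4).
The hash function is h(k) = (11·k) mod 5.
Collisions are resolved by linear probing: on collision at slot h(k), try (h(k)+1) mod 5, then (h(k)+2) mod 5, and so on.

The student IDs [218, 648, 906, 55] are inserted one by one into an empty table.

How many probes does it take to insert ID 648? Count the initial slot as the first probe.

218: h=3 -> slot 3
648: h=3, probe 3,4 -> slot 4
906: h=1 -> slot 1
55: h=0 -> slot 0
Table: [55, 906, ∅, 218, 648]

2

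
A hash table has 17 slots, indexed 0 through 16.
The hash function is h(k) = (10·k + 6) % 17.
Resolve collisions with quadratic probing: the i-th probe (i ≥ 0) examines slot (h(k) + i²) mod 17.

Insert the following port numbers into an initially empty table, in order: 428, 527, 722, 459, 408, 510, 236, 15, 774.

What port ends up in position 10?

428: h=2 → slot 2
527: h=6 → slot 6
722: h=1 → slot 1
459: h=6, probe 6,7 → slot 7
408: h=6, probe 6,7,10 → slot 10
510: h=6, probe 6,7,10,15 → slot 15
236: h=3 → slot 3
15: h=3, probe 3,4 → slot 4
774: h=11 → slot 11
Table: [-, 722, 428, 236, 15, -, 527, 459, -, -, 408, 774, -, -, -, 510, -]

408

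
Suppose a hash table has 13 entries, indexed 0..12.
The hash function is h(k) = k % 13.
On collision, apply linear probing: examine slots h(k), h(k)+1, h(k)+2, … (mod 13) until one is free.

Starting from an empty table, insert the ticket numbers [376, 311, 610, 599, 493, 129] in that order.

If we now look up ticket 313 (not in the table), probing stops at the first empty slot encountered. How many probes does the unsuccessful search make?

Insert 376: h=12, slot 12 empty → index 12.
Insert 311: h=12, slot 12 occupied → index 0.
Insert 610: h=12, slots 12,0 occupied → index 1.
Insert 599: h=1, slot 1 occupied → index 2.
Insert 493: h=12, slots 12,0,1,2 occupied → index 3.
Insert 129: h=12, slots 12,0,1,2,3 occupied → index 4.
Table: [311, 610, 599, 493, 129, —, —, —, —, —, —, —, 376]
Lookup 313: h=1, probe 1,2,3,4,5 → slot 5 empty, not found.

5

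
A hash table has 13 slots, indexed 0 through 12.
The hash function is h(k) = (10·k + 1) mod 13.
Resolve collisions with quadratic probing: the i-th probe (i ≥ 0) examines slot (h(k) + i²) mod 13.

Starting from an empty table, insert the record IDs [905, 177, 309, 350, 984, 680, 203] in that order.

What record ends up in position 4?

177

905: h=3 => slot 3
177: h=3, probe 3,4 => slot 4
309: h=10 => slot 10
350: h=4, probe 4,5 => slot 5
984: h=0 => slot 0
680: h=2 => slot 2
203: h=3, probe 3,4,7 => slot 7
Table: [984, ∅, 680, 905, 177, 350, ∅, 203, ∅, ∅, 309, ∅, ∅]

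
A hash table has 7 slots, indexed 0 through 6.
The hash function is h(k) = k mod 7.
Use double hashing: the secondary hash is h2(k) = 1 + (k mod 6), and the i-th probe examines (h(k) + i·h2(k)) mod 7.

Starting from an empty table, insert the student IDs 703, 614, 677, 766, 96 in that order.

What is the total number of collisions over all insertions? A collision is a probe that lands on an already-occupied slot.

Insert 703: h=3, slot 3 empty → index 3.
Insert 614: h=5, slot 5 empty → index 5.
Insert 677: h=5, h2=6, slot 5 occupied → index 4.
Insert 766: h=3, h2=5, slot 3 occupied → index 1.
Insert 96: h=5, h2=1, slot 5 occupied → index 6.
Table: [—, 766, —, 703, 677, 614, 96]

3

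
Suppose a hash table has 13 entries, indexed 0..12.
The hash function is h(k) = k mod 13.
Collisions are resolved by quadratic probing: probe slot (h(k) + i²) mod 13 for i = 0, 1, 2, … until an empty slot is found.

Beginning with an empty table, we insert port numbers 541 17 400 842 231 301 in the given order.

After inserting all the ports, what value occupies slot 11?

842

541 hashes to 8; slot 8 is free → place at 8.
17 hashes to 4; slot 4 is free → place at 4.
400 hashes to 10; slot 10 is free → place at 10.
842 hashes to 10; 10 taken → place at 11.
231 hashes to 10; 10,11 taken → place at 1.
301 hashes to 2; slot 2 is free → place at 2.
Table: [., 231, 301, ., 17, ., ., ., 541, ., 400, 842, .]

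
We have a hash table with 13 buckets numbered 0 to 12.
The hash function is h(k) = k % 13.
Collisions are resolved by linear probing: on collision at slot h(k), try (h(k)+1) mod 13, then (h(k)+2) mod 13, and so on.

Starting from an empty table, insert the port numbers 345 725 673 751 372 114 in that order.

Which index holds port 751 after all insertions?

12

345 hashes to 7; slot 7 is free => place at 7.
725 hashes to 10; slot 10 is free => place at 10.
673 hashes to 10; 10 taken => place at 11.
751 hashes to 10; 10,11 taken => place at 12.
372 hashes to 8; slot 8 is free => place at 8.
114 hashes to 10; 10,11,12 taken => place at 0.
Table: [114, —, —, —, —, —, —, 345, 372, —, 725, 673, 751]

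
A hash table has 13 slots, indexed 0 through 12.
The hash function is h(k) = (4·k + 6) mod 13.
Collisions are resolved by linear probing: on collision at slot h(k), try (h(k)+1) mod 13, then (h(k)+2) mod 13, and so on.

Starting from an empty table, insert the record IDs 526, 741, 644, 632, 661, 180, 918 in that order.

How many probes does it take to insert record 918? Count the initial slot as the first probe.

3

526: h=4 -> slot 4
741: h=6 -> slot 6
644: h=8 -> slot 8
632: h=12 -> slot 12
661: h=11 -> slot 11
180: h=11, probe 11,12,0 -> slot 0
918: h=12, probe 12,0,1 -> slot 1
Table: [180, 918, ∅, ∅, 526, ∅, 741, ∅, 644, ∅, ∅, 661, 632]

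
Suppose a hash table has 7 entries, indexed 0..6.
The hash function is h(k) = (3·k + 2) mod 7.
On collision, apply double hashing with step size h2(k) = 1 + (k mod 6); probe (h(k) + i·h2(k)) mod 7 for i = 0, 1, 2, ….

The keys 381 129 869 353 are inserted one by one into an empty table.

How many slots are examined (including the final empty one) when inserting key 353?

381: h=4 => slot 4
129: h=4, h2=4, probe 4,1 => slot 1
869: h=5 => slot 5
353: h=4, h2=6, probe 4,3 => slot 3
Table: [-, 129, -, 353, 381, 869, -]

2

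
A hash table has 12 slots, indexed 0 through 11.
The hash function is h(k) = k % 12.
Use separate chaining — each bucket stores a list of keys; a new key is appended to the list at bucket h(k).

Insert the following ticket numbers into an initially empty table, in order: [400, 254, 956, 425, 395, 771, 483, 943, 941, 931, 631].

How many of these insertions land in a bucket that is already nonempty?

4

Insert 400: h=4, bucket 4 empty → new chain.
Insert 254: h=2, bucket 2 empty → new chain.
Insert 956: h=8, bucket 8 empty → new chain.
Insert 425: h=5, bucket 5 empty → new chain.
Insert 395: h=11, bucket 11 empty → new chain.
Insert 771: h=3, bucket 3 empty → new chain.
Insert 483: h=3, bucket 3 nonempty → append to chain.
Insert 943: h=7, bucket 7 empty → new chain.
Insert 941: h=5, bucket 5 nonempty → append to chain.
Insert 931: h=7, bucket 7 nonempty → append to chain.
Insert 631: h=7, bucket 7 nonempty → append to chain.
Final buckets:
0: _
1: _
2: 254
3: 771 -> 483
4: 400
5: 425 -> 941
6: _
7: 943 -> 931 -> 631
8: 956
9: _
10: _
11: 395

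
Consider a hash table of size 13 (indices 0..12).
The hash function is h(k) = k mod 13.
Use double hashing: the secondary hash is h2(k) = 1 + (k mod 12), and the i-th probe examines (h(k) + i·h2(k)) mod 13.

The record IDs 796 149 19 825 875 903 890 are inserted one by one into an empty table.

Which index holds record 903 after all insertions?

796 hashes to 3; slot 3 is free → place at 3.
149 hashes to 6; slot 6 is free → place at 6.
19 hashes to 6, h2=8; 6 taken → place at 1.
825 hashes to 6, h2=10; 6,3 taken → place at 0.
875 hashes to 4; slot 4 is free → place at 4.
903 hashes to 6, h2=4; 6 taken → place at 10.
890 hashes to 6, h2=3; 6 taken → place at 9.
Table: [825, 19, _, 796, 875, _, 149, _, _, 890, 903, _, _]

10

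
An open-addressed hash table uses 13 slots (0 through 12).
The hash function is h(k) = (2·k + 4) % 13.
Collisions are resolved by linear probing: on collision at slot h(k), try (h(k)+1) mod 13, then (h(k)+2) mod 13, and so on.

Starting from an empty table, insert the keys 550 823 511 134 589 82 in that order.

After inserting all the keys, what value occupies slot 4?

82

Insert 550: h=12, slot 12 empty => index 12.
Insert 823: h=12, slot 12 occupied => index 0.
Insert 511: h=12, slots 12,0 occupied => index 1.
Insert 134: h=12, slots 12,0,1 occupied => index 2.
Insert 589: h=12, slots 12,0,1,2 occupied => index 3.
Insert 82: h=12, slots 12,0,1,2,3 occupied => index 4.
Table: [823, 511, 134, 589, 82, _, _, _, _, _, _, _, 550]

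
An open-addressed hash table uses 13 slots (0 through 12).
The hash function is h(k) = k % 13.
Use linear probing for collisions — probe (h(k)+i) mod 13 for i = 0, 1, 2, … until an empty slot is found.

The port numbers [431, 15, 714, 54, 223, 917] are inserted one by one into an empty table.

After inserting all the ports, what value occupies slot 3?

15

431: h=2 => slot 2
15: h=2, probe 2,3 => slot 3
714: h=12 => slot 12
54: h=2, probe 2,3,4 => slot 4
223: h=2, probe 2,3,4,5 => slot 5
917: h=7 => slot 7
Table: [∅, ∅, 431, 15, 54, 223, ∅, 917, ∅, ∅, ∅, ∅, 714]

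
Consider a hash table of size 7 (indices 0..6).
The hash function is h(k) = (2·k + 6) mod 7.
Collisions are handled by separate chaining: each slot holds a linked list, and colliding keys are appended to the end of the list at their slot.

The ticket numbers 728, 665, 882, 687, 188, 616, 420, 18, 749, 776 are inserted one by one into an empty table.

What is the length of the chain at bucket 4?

Insert 728: h=6, bucket 6 empty -> new chain.
Insert 665: h=6, bucket 6 nonempty -> append to chain.
Insert 882: h=6, bucket 6 nonempty -> append to chain.
Insert 687: h=1, bucket 1 empty -> new chain.
Insert 188: h=4, bucket 4 empty -> new chain.
Insert 616: h=6, bucket 6 nonempty -> append to chain.
Insert 420: h=6, bucket 6 nonempty -> append to chain.
Insert 18: h=0, bucket 0 empty -> new chain.
Insert 749: h=6, bucket 6 nonempty -> append to chain.
Insert 776: h=4, bucket 4 nonempty -> append to chain.
Final buckets:
0: 18
1: 687
2: .
3: .
4: 188 -> 776
5: .
6: 728 -> 665 -> 882 -> 616 -> 420 -> 749

2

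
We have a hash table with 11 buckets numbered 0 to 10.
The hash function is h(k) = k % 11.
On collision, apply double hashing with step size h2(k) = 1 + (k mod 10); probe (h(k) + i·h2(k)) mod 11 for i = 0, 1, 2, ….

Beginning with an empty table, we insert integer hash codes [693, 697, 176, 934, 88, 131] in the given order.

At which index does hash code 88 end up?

Insert 693: h=0, slot 0 empty -> index 0.
Insert 697: h=4, slot 4 empty -> index 4.
Insert 176: h=0, h2=7, slot 0 occupied -> index 7.
Insert 934: h=10, slot 10 empty -> index 10.
Insert 88: h=0, h2=9, slot 0 occupied -> index 9.
Insert 131: h=10, h2=2, slot 10 occupied -> index 1.
Table: [693, 131, —, —, 697, —, —, 176, —, 88, 934]

9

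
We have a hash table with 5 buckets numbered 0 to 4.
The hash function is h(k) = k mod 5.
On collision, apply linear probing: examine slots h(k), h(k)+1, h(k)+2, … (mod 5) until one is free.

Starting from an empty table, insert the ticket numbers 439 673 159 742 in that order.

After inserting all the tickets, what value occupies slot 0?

159

439: h=4 → slot 4
673: h=3 → slot 3
159: h=4, probe 4,0 → slot 0
742: h=2 → slot 2
Table: [159, ∅, 742, 673, 439]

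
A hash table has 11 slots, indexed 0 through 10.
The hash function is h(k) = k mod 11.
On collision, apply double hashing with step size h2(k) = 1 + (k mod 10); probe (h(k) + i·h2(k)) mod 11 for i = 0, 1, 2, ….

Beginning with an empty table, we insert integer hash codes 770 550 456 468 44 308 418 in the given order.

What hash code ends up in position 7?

Insert 770: h=0, slot 0 empty -> index 0.
Insert 550: h=0, h2=1, slot 0 occupied -> index 1.
Insert 456: h=5, slot 5 empty -> index 5.
Insert 468: h=6, slot 6 empty -> index 6.
Insert 44: h=0, h2=5, slots 0,5 occupied -> index 10.
Insert 308: h=0, h2=9, slot 0 occupied -> index 9.
Insert 418: h=0, h2=9, slots 0,9 occupied -> index 7.
Table: [770, 550, —, —, —, 456, 468, 418, —, 308, 44]

418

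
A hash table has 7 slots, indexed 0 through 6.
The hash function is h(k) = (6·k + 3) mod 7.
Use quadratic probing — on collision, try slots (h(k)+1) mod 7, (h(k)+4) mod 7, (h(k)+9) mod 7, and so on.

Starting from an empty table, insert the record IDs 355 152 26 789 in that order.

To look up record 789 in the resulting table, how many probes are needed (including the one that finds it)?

4

355 hashes to 5; slot 5 is free -> place at 5.
152 hashes to 5; 5 taken -> place at 6.
26 hashes to 5; 5,6 taken -> place at 2.
789 hashes to 5; 5,6,2 taken -> place at 0.
Table: [789, _, 26, _, _, 355, 152]
Lookup 789: h=5, probe 5,6,2,0 → found at 0.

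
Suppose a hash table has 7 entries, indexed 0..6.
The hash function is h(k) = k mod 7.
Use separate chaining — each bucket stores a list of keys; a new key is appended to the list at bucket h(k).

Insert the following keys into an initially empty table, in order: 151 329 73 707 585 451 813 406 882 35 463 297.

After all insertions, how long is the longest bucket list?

5

Insert 151: h=4, bucket 4 empty -> new chain.
Insert 329: h=0, bucket 0 empty -> new chain.
Insert 73: h=3, bucket 3 empty -> new chain.
Insert 707: h=0, bucket 0 nonempty -> append to chain.
Insert 585: h=4, bucket 4 nonempty -> append to chain.
Insert 451: h=3, bucket 3 nonempty -> append to chain.
Insert 813: h=1, bucket 1 empty -> new chain.
Insert 406: h=0, bucket 0 nonempty -> append to chain.
Insert 882: h=0, bucket 0 nonempty -> append to chain.
Insert 35: h=0, bucket 0 nonempty -> append to chain.
Insert 463: h=1, bucket 1 nonempty -> append to chain.
Insert 297: h=3, bucket 3 nonempty -> append to chain.
Final buckets:
0: 329 -> 707 -> 406 -> 882 -> 35
1: 813 -> 463
2: .
3: 73 -> 451 -> 297
4: 151 -> 585
5: .
6: .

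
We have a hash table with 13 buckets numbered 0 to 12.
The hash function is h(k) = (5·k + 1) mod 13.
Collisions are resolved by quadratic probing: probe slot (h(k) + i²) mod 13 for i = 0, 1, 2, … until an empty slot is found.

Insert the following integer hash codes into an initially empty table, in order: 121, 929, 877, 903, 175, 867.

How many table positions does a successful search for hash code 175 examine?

4

Insert 121: h=8, slot 8 empty → index 8.
Insert 929: h=5, slot 5 empty → index 5.
Insert 877: h=5, slot 5 occupied → index 6.
Insert 903: h=5, slots 5,6 occupied → index 9.
Insert 175: h=5, slots 5,6,9 occupied → index 1.
Insert 867: h=7, slot 7 empty → index 7.
Table: [_, 175, _, _, _, 929, 877, 867, 121, 903, _, _, _]
Lookup 175: h=5, probe 5,6,9,1 → found at 1.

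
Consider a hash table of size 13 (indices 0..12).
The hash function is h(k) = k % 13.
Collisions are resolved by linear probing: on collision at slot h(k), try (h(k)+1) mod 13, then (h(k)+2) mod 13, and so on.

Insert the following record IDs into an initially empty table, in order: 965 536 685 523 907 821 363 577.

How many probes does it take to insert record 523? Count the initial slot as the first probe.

965: h=3 => slot 3
536: h=3, probe 3,4 => slot 4
685: h=9 => slot 9
523: h=3, probe 3,4,5 => slot 5
907: h=10 => slot 10
821: h=2 => slot 2
363: h=12 => slot 12
577: h=5, probe 5,6 => slot 6
Table: [_, _, 821, 965, 536, 523, 577, _, _, 685, 907, _, 363]

3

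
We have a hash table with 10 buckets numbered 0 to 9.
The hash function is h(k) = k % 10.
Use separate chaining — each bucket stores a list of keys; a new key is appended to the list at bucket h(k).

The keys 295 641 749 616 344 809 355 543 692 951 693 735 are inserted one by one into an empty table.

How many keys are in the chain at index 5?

3

Insert 295: h=5, bucket 5 empty -> new chain.
Insert 641: h=1, bucket 1 empty -> new chain.
Insert 749: h=9, bucket 9 empty -> new chain.
Insert 616: h=6, bucket 6 empty -> new chain.
Insert 344: h=4, bucket 4 empty -> new chain.
Insert 809: h=9, bucket 9 nonempty -> append to chain.
Insert 355: h=5, bucket 5 nonempty -> append to chain.
Insert 543: h=3, bucket 3 empty -> new chain.
Insert 692: h=2, bucket 2 empty -> new chain.
Insert 951: h=1, bucket 1 nonempty -> append to chain.
Insert 693: h=3, bucket 3 nonempty -> append to chain.
Insert 735: h=5, bucket 5 nonempty -> append to chain.
Final buckets:
0: ∅
1: 641 -> 951
2: 692
3: 543 -> 693
4: 344
5: 295 -> 355 -> 735
6: 616
7: ∅
8: ∅
9: 749 -> 809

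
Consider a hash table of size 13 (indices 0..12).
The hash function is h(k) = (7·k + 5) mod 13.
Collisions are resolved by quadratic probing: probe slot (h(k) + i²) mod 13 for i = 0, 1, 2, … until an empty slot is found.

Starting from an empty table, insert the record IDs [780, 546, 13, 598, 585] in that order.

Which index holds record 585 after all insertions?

8

Insert 780: h=5, slot 5 empty → index 5.
Insert 546: h=5, slot 5 occupied → index 6.
Insert 13: h=5, slots 5,6 occupied → index 9.
Insert 598: h=5, slots 5,6,9 occupied → index 1.
Insert 585: h=5, slots 5,6,9,1 occupied → index 8.
Table: [—, 598, —, —, —, 780, 546, —, 585, 13, —, —, —]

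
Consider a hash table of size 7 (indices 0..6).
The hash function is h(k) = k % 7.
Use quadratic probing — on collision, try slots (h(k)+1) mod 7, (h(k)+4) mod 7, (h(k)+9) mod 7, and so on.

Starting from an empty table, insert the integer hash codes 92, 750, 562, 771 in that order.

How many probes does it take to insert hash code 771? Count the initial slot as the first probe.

3

Insert 92: h=1, slot 1 empty => index 1.
Insert 750: h=1, slot 1 occupied => index 2.
Insert 562: h=2, slot 2 occupied => index 3.
Insert 771: h=1, slots 1,2 occupied => index 5.
Table: [∅, 92, 750, 562, ∅, 771, ∅]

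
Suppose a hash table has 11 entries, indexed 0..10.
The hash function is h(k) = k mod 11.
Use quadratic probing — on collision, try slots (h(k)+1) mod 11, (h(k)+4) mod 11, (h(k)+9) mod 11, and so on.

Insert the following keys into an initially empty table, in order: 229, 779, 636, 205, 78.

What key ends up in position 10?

779

Insert 229: h=9, slot 9 empty -> index 9.
Insert 779: h=9, slot 9 occupied -> index 10.
Insert 636: h=9, slots 9,10 occupied -> index 2.
Insert 205: h=7, slot 7 empty -> index 7.
Insert 78: h=1, slot 1 empty -> index 1.
Table: [_, 78, 636, _, _, _, _, 205, _, 229, 779]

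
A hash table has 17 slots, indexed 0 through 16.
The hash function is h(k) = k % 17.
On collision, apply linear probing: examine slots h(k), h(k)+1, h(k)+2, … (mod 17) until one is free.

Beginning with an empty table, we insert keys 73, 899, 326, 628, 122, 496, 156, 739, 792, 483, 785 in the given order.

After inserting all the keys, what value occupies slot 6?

73: h=5 -> slot 5
899: h=15 -> slot 15
326: h=3 -> slot 3
628: h=16 -> slot 16
122: h=3, probe 3,4 -> slot 4
496: h=3, probe 3,4,5,6 -> slot 6
156: h=3, probe 3,4,5,6,7 -> slot 7
739: h=8 -> slot 8
792: h=10 -> slot 10
483: h=7, probe 7,8,9 -> slot 9
785: h=3, probe 3,4,5,6,7,8,9,10,11 -> slot 11
Table: [—, —, —, 326, 122, 73, 496, 156, 739, 483, 792, 785, —, —, —, 899, 628]

496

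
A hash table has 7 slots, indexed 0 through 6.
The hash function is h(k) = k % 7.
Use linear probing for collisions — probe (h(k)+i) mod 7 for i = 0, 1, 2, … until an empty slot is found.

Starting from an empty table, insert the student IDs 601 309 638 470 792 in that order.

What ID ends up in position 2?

601 hashes to 6; slot 6 is free => place at 6.
309 hashes to 1; slot 1 is free => place at 1.
638 hashes to 1; 1 taken => place at 2.
470 hashes to 1; 1,2 taken => place at 3.
792 hashes to 1; 1,2,3 taken => place at 4.
Table: [-, 309, 638, 470, 792, -, 601]

638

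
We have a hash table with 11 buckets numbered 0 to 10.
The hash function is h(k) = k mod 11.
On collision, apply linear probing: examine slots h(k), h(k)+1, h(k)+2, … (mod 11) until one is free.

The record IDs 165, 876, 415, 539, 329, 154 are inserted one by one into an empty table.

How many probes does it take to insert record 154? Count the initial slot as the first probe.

165 hashes to 0; slot 0 is free => place at 0.
876 hashes to 7; slot 7 is free => place at 7.
415 hashes to 8; slot 8 is free => place at 8.
539 hashes to 0; 0 taken => place at 1.
329 hashes to 10; slot 10 is free => place at 10.
154 hashes to 0; 0,1 taken => place at 2.
Table: [165, 539, 154, _, _, _, _, 876, 415, _, 329]

3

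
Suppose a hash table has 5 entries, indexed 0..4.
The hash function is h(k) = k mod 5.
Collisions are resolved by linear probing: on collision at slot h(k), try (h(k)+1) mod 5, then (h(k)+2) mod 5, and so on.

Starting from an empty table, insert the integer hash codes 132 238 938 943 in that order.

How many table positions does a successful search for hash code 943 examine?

132 hashes to 2; slot 2 is free → place at 2.
238 hashes to 3; slot 3 is free → place at 3.
938 hashes to 3; 3 taken → place at 4.
943 hashes to 3; 3,4 taken → place at 0.
Table: [943, —, 132, 238, 938]
Lookup 943: h=3, probe 3,4,0 → found at 0.

3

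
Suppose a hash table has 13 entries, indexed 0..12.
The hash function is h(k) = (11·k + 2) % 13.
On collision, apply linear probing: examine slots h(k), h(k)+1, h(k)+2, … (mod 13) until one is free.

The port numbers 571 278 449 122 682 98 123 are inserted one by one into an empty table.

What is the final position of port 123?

571 hashes to 4; slot 4 is free => place at 4.
278 hashes to 5; slot 5 is free => place at 5.
449 hashes to 1; slot 1 is free => place at 1.
122 hashes to 5; 5 taken => place at 6.
682 hashes to 3; slot 3 is free => place at 3.
98 hashes to 1; 1 taken => place at 2.
123 hashes to 3; 3,4,5,6 taken => place at 7.
Table: [_, 449, 98, 682, 571, 278, 122, 123, _, _, _, _, _]

7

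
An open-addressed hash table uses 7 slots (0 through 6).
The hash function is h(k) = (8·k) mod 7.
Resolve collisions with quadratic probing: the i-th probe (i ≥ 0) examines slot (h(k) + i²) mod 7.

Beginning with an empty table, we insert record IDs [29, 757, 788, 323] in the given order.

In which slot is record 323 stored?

29: h=1 -> slot 1
757: h=1, probe 1,2 -> slot 2
788: h=4 -> slot 4
323: h=1, probe 1,2,5 -> slot 5
Table: [—, 29, 757, —, 788, 323, —]

5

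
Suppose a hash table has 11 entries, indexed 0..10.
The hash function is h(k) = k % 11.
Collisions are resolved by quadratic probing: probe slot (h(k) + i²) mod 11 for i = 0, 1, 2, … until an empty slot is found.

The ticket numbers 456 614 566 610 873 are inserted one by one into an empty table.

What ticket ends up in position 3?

Insert 456: h=5, slot 5 empty -> index 5.
Insert 614: h=9, slot 9 empty -> index 9.
Insert 566: h=5, slot 5 occupied -> index 6.
Insert 610: h=5, slots 5,6,9 occupied -> index 3.
Insert 873: h=4, slot 4 empty -> index 4.
Table: [., ., ., 610, 873, 456, 566, ., ., 614, .]

610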